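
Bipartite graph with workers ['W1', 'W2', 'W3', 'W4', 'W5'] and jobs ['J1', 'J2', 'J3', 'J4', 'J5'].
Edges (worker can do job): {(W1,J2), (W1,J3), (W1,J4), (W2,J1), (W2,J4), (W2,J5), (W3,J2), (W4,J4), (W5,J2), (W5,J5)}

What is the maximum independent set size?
Maximum independent set = 5

By König's theorem:
- Min vertex cover = Max matching = 5
- Max independent set = Total vertices - Min vertex cover
- Max independent set = 10 - 5 = 5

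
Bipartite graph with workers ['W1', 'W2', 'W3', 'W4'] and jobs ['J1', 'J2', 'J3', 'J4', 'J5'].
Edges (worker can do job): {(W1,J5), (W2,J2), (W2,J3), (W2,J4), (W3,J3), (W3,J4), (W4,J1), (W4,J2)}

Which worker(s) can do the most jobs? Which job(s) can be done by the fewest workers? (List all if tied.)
Most versatile: W2 (3 jobs); Least covered: J1, J5 (1 workers)

Worker degrees (jobs they can do): W1:1, W2:3, W3:2, W4:2
Job degrees (workers who can do it): J1:1, J2:2, J3:2, J4:2, J5:1

Maximum worker degree is 3, achieved by: W2
Minimum job degree is 1, achieved by: J1, J5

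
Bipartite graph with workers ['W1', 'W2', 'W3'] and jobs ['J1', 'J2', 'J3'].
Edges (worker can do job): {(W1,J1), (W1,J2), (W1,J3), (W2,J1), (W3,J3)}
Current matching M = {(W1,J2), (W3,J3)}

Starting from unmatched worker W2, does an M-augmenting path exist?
Yes: W2 → J1

An M-augmenting path alternates non-matching / matching edges, starting and ending at unmatched vertices.
Path: W2 → J1
(J1 is unmatched in M, so the path is augmenting.)
Flipping edges along this path would increase |M| from 2 to 3.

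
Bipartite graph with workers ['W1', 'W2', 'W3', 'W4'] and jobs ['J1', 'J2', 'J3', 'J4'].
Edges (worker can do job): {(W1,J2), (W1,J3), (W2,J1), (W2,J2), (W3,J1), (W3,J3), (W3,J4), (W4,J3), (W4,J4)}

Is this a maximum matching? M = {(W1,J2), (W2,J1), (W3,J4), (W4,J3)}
Yes, size 4 is maximum

Proposed matching has size 4.
Maximum matching size for this graph: 4.

This is a maximum matching.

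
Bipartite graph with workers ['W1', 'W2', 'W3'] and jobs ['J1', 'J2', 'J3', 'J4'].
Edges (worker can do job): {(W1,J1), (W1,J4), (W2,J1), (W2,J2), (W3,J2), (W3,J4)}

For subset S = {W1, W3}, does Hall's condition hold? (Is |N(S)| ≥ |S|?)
Yes: |N(S)| = 3, |S| = 2

Subset S = {W1, W3}
Neighbors N(S) = {J1, J2, J4}

|N(S)| = 3, |S| = 2
Hall's condition: |N(S)| ≥ |S| is satisfied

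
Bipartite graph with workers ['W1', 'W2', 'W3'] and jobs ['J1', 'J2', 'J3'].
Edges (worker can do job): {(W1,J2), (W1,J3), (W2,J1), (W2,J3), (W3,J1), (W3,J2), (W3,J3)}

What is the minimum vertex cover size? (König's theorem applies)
Minimum vertex cover size = 3

By König's theorem: in bipartite graphs,
min vertex cover = max matching = 3

Maximum matching has size 3, so minimum vertex cover also has size 3.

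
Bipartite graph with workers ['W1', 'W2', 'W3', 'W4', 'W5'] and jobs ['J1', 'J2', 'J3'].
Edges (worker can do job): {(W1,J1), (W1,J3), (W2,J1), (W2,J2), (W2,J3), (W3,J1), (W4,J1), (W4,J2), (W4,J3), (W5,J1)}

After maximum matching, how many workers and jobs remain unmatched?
Unmatched: 2 workers, 0 jobs

Maximum matching size: 3
Workers: 5 total, 3 matched, 2 unmatched
Jobs: 3 total, 3 matched, 0 unmatched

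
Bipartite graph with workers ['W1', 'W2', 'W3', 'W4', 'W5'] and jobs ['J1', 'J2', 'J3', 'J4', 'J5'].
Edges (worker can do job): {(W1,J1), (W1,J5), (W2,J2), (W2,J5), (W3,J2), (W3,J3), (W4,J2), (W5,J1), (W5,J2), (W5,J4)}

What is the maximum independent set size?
Maximum independent set = 5

By König's theorem:
- Min vertex cover = Max matching = 5
- Max independent set = Total vertices - Min vertex cover
- Max independent set = 10 - 5 = 5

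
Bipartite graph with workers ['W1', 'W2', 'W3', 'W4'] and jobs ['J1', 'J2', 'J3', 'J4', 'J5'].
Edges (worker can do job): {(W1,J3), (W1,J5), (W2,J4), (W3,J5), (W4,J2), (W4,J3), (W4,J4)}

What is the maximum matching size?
Maximum matching size = 4

Maximum matching: {(W1,J3), (W2,J4), (W3,J5), (W4,J2)}
Size: 4

This assigns 4 workers to 4 distinct jobs.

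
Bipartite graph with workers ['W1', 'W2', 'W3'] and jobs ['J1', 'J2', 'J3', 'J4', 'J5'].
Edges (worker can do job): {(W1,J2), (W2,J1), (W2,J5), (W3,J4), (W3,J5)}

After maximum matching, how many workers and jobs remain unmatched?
Unmatched: 0 workers, 2 jobs

Maximum matching size: 3
Workers: 3 total, 3 matched, 0 unmatched
Jobs: 5 total, 3 matched, 2 unmatched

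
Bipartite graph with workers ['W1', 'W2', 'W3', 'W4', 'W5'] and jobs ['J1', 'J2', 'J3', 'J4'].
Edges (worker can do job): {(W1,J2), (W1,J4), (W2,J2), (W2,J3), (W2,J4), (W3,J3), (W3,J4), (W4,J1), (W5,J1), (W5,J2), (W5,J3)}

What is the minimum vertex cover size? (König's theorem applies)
Minimum vertex cover size = 4

By König's theorem: in bipartite graphs,
min vertex cover = max matching = 4

Maximum matching has size 4, so minimum vertex cover also has size 4.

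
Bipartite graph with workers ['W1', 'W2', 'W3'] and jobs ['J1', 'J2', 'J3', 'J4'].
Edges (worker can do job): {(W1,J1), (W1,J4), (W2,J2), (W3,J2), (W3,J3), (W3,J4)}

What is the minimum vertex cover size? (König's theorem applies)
Minimum vertex cover size = 3

By König's theorem: in bipartite graphs,
min vertex cover = max matching = 3

Maximum matching has size 3, so minimum vertex cover also has size 3.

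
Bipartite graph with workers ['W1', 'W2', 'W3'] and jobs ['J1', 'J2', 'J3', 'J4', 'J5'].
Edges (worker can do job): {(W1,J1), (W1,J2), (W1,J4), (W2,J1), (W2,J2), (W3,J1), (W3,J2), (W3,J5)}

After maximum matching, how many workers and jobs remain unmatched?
Unmatched: 0 workers, 2 jobs

Maximum matching size: 3
Workers: 3 total, 3 matched, 0 unmatched
Jobs: 5 total, 3 matched, 2 unmatched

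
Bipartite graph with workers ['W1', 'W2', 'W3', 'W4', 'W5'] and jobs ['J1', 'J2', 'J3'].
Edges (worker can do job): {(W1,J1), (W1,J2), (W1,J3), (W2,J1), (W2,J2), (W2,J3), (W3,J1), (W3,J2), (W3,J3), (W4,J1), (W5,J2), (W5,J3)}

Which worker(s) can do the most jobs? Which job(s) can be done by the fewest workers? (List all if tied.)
Most versatile: W1, W2, W3 (3 jobs); Least covered: J1, J2, J3 (4 workers)

Worker degrees (jobs they can do): W1:3, W2:3, W3:3, W4:1, W5:2
Job degrees (workers who can do it): J1:4, J2:4, J3:4

Maximum worker degree is 3, achieved by: W1, W2, W3
Minimum job degree is 4, achieved by: J1, J2, J3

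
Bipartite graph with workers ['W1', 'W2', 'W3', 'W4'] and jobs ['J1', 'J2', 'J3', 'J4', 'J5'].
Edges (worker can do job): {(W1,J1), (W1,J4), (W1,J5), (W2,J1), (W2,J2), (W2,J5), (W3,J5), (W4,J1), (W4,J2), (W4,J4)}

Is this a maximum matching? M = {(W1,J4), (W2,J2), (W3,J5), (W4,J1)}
Yes, size 4 is maximum

Proposed matching has size 4.
Maximum matching size for this graph: 4.

This is a maximum matching.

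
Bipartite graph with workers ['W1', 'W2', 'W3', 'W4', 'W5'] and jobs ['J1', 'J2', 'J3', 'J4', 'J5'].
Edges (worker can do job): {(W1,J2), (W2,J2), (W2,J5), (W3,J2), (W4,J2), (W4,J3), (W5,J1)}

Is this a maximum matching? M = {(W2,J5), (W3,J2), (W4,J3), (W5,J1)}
Yes, size 4 is maximum

Proposed matching has size 4.
Maximum matching size for this graph: 4.

This is a maximum matching.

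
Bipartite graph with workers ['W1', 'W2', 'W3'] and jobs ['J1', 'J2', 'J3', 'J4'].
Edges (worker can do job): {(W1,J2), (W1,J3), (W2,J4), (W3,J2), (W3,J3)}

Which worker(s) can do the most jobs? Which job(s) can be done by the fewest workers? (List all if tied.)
Most versatile: W1, W3 (2 jobs); Least covered: J1 (0 workers)

Worker degrees (jobs they can do): W1:2, W2:1, W3:2
Job degrees (workers who can do it): J1:0, J2:2, J3:2, J4:1

Maximum worker degree is 2, achieved by: W1, W3
Minimum job degree is 0, achieved by: J1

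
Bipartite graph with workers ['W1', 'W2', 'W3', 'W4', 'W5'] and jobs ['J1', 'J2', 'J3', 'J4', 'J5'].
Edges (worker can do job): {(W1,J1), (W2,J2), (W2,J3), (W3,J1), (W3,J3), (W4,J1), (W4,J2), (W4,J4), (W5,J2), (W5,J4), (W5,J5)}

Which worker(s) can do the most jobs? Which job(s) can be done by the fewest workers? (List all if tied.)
Most versatile: W4, W5 (3 jobs); Least covered: J5 (1 workers)

Worker degrees (jobs they can do): W1:1, W2:2, W3:2, W4:3, W5:3
Job degrees (workers who can do it): J1:3, J2:3, J3:2, J4:2, J5:1

Maximum worker degree is 3, achieved by: W4, W5
Minimum job degree is 1, achieved by: J5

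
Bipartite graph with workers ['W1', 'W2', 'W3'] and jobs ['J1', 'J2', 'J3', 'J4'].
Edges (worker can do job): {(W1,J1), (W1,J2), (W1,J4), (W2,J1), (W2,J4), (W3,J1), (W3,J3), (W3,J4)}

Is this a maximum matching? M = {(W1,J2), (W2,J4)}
No, size 2 is not maximum

Proposed matching has size 2.
Maximum matching size for this graph: 3.

This is NOT maximum - can be improved to size 3.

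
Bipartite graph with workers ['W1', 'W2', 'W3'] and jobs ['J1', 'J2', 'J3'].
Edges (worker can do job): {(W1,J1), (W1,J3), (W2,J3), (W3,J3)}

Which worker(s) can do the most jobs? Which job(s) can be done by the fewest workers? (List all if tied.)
Most versatile: W1 (2 jobs); Least covered: J2 (0 workers)

Worker degrees (jobs they can do): W1:2, W2:1, W3:1
Job degrees (workers who can do it): J1:1, J2:0, J3:3

Maximum worker degree is 2, achieved by: W1
Minimum job degree is 0, achieved by: J2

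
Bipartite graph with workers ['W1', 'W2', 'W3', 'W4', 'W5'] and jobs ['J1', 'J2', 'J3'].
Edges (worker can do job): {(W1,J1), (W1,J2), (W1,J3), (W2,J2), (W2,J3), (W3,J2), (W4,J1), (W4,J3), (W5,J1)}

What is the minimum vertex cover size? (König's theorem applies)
Minimum vertex cover size = 3

By König's theorem: in bipartite graphs,
min vertex cover = max matching = 3

Maximum matching has size 3, so minimum vertex cover also has size 3.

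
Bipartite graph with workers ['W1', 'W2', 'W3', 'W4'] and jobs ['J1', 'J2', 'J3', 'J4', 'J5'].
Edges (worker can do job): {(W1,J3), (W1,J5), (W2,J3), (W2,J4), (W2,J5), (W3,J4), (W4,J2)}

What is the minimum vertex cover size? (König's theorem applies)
Minimum vertex cover size = 4

By König's theorem: in bipartite graphs,
min vertex cover = max matching = 4

Maximum matching has size 4, so minimum vertex cover also has size 4.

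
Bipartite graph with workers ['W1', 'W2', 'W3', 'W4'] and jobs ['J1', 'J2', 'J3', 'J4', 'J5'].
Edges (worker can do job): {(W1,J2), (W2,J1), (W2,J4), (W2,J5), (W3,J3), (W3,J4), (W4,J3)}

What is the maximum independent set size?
Maximum independent set = 5

By König's theorem:
- Min vertex cover = Max matching = 4
- Max independent set = Total vertices - Min vertex cover
- Max independent set = 9 - 4 = 5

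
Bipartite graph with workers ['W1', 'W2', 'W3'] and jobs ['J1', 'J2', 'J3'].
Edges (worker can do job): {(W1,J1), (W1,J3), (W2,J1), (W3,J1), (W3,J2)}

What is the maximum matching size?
Maximum matching size = 3

Maximum matching: {(W1,J3), (W2,J1), (W3,J2)}
Size: 3

This assigns 3 workers to 3 distinct jobs.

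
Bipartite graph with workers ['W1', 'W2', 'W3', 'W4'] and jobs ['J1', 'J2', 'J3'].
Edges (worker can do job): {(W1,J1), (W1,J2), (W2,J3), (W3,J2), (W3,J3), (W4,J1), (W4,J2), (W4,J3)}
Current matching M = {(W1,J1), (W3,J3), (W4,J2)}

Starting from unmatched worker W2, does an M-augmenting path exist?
No augmenting path from W2

Alternating search from W2 reaches jobs: {J1, J2, J3}.
Every reachable job is already matched in M, and following those matched edges back to workers exposes no further unvisited jobs.
No M-augmenting path from W2 exists.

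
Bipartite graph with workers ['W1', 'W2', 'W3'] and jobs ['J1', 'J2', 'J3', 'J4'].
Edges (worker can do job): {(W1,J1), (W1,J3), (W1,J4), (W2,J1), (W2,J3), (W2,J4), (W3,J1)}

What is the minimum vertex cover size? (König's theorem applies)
Minimum vertex cover size = 3

By König's theorem: in bipartite graphs,
min vertex cover = max matching = 3

Maximum matching has size 3, so minimum vertex cover also has size 3.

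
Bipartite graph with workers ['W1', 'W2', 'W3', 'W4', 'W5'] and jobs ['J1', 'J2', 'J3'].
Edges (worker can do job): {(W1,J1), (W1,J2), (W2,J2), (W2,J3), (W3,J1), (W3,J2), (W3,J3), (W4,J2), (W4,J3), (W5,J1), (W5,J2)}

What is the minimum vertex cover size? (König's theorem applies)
Minimum vertex cover size = 3

By König's theorem: in bipartite graphs,
min vertex cover = max matching = 3

Maximum matching has size 3, so minimum vertex cover also has size 3.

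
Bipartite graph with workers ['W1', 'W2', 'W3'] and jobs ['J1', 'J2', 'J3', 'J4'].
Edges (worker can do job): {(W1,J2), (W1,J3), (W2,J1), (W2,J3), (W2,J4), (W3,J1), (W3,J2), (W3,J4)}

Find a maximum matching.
Matching: {(W1,J2), (W2,J4), (W3,J1)}

Maximum matching (size 3):
  W1 → J2
  W2 → J4
  W3 → J1

Each worker is assigned to at most one job, and each job to at most one worker.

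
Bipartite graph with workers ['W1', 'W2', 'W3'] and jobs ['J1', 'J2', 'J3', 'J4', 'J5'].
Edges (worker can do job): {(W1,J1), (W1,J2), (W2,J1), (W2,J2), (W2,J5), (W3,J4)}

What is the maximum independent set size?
Maximum independent set = 5

By König's theorem:
- Min vertex cover = Max matching = 3
- Max independent set = Total vertices - Min vertex cover
- Max independent set = 8 - 3 = 5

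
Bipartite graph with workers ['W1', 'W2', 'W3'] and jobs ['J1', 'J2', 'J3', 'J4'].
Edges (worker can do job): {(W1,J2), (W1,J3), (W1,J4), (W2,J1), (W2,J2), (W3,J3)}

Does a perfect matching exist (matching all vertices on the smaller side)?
Yes, perfect matching exists (size 3)

Perfect matching: {(W1,J4), (W2,J2), (W3,J3)}
All 3 vertices on the smaller side are matched.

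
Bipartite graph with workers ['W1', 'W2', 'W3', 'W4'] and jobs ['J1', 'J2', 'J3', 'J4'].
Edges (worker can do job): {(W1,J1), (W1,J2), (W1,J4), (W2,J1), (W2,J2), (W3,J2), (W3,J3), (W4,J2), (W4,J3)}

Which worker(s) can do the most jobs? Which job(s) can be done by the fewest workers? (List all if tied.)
Most versatile: W1 (3 jobs); Least covered: J4 (1 workers)

Worker degrees (jobs they can do): W1:3, W2:2, W3:2, W4:2
Job degrees (workers who can do it): J1:2, J2:4, J3:2, J4:1

Maximum worker degree is 3, achieved by: W1
Minimum job degree is 1, achieved by: J4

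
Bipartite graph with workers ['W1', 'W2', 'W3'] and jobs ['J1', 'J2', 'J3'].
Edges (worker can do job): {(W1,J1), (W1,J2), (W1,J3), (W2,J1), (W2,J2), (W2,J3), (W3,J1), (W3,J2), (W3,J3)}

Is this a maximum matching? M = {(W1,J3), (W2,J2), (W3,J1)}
Yes, size 3 is maximum

Proposed matching has size 3.
Maximum matching size for this graph: 3.

This is a maximum matching.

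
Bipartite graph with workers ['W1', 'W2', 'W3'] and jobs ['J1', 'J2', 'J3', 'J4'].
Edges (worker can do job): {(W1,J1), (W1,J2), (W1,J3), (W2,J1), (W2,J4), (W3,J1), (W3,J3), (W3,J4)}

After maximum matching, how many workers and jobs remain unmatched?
Unmatched: 0 workers, 1 jobs

Maximum matching size: 3
Workers: 3 total, 3 matched, 0 unmatched
Jobs: 4 total, 3 matched, 1 unmatched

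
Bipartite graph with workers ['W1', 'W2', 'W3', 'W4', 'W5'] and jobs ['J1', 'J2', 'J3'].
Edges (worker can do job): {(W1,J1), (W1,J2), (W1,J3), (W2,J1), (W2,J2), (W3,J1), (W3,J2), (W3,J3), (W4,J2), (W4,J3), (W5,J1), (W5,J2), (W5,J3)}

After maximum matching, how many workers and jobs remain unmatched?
Unmatched: 2 workers, 0 jobs

Maximum matching size: 3
Workers: 5 total, 3 matched, 2 unmatched
Jobs: 3 total, 3 matched, 0 unmatched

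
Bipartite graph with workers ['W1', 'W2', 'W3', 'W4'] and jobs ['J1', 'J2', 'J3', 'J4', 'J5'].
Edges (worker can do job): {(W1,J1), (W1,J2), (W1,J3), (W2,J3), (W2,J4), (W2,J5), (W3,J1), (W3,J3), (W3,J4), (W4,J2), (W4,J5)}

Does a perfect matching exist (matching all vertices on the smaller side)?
Yes, perfect matching exists (size 4)

Perfect matching: {(W1,J3), (W2,J5), (W3,J4), (W4,J2)}
All 4 vertices on the smaller side are matched.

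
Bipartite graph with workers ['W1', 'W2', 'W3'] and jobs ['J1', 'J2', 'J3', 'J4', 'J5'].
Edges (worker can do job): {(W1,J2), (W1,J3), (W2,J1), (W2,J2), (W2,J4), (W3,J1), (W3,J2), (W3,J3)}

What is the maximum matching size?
Maximum matching size = 3

Maximum matching: {(W1,J3), (W2,J2), (W3,J1)}
Size: 3

This assigns 3 workers to 3 distinct jobs.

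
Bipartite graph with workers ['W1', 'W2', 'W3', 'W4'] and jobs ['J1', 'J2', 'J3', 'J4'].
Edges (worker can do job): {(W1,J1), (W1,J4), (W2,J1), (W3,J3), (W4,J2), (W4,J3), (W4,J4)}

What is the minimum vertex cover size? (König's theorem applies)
Minimum vertex cover size = 4

By König's theorem: in bipartite graphs,
min vertex cover = max matching = 4

Maximum matching has size 4, so minimum vertex cover also has size 4.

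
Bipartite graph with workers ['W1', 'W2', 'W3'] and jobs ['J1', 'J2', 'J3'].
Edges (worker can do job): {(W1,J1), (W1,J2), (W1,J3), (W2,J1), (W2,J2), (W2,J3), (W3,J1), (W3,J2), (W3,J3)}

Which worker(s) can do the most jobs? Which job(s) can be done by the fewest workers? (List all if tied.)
Most versatile: W1, W2, W3 (3 jobs); Least covered: J1, J2, J3 (3 workers)

Worker degrees (jobs they can do): W1:3, W2:3, W3:3
Job degrees (workers who can do it): J1:3, J2:3, J3:3

Maximum worker degree is 3, achieved by: W1, W2, W3
Minimum job degree is 3, achieved by: J1, J2, J3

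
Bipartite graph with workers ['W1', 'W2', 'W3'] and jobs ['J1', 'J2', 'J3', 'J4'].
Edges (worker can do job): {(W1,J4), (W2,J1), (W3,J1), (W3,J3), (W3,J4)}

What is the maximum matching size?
Maximum matching size = 3

Maximum matching: {(W1,J4), (W2,J1), (W3,J3)}
Size: 3

This assigns 3 workers to 3 distinct jobs.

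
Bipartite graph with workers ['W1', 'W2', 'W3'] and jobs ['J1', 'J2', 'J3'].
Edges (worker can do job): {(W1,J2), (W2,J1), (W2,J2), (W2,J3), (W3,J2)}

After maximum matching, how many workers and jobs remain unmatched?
Unmatched: 1 workers, 1 jobs

Maximum matching size: 2
Workers: 3 total, 2 matched, 1 unmatched
Jobs: 3 total, 2 matched, 1 unmatched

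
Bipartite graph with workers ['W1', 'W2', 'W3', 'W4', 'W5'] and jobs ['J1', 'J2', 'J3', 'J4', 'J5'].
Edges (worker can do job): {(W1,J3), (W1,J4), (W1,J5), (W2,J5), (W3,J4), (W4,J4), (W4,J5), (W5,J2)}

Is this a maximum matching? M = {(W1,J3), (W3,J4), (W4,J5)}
No, size 3 is not maximum

Proposed matching has size 3.
Maximum matching size for this graph: 4.

This is NOT maximum - can be improved to size 4.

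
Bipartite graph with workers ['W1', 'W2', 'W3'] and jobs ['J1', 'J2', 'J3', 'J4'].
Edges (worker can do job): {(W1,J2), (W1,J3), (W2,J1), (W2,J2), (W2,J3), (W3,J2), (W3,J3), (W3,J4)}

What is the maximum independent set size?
Maximum independent set = 4

By König's theorem:
- Min vertex cover = Max matching = 3
- Max independent set = Total vertices - Min vertex cover
- Max independent set = 7 - 3 = 4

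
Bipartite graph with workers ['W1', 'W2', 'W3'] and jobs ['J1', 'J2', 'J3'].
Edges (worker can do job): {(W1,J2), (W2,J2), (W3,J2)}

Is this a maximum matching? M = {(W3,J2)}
Yes, size 1 is maximum

Proposed matching has size 1.
Maximum matching size for this graph: 1.

This is a maximum matching.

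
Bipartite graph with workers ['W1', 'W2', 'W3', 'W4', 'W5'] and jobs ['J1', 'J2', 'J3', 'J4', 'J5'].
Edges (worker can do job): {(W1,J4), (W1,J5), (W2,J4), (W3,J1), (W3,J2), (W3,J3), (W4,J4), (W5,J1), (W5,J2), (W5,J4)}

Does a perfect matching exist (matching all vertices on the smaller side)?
No, maximum matching has size 4 < 5

Maximum matching has size 4, need 5 for perfect matching.
Unmatched workers: ['W2']
Unmatched jobs: ['J3']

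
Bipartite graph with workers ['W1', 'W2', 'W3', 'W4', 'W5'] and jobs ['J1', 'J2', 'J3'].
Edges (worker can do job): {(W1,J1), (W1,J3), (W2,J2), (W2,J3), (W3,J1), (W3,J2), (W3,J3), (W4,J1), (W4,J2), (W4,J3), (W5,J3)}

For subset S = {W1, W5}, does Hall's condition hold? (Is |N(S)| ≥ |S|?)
Yes: |N(S)| = 2, |S| = 2

Subset S = {W1, W5}
Neighbors N(S) = {J1, J3}

|N(S)| = 2, |S| = 2
Hall's condition: |N(S)| ≥ |S| is satisfied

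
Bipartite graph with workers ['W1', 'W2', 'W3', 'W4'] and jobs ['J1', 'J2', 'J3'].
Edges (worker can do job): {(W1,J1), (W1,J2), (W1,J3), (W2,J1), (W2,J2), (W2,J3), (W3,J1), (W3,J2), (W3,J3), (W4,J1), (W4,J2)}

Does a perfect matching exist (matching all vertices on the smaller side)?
Yes, perfect matching exists (size 3)

Perfect matching: {(W1,J1), (W3,J3), (W4,J2)}
All 3 vertices on the smaller side are matched.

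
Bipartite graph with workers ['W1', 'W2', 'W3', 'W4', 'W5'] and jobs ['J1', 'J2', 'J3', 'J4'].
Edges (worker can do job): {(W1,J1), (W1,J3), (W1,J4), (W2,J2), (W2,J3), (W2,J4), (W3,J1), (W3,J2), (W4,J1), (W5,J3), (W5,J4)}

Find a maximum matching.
Matching: {(W1,J3), (W2,J2), (W3,J1), (W5,J4)}

Maximum matching (size 4):
  W1 → J3
  W2 → J2
  W3 → J1
  W5 → J4

Each worker is assigned to at most one job, and each job to at most one worker.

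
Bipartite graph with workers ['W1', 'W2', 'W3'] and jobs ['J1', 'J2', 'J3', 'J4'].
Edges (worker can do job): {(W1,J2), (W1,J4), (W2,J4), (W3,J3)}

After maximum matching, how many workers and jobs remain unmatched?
Unmatched: 0 workers, 1 jobs

Maximum matching size: 3
Workers: 3 total, 3 matched, 0 unmatched
Jobs: 4 total, 3 matched, 1 unmatched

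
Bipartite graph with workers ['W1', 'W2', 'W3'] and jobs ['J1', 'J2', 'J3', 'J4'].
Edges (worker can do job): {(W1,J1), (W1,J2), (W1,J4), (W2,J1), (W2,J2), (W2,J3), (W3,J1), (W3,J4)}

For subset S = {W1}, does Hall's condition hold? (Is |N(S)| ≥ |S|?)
Yes: |N(S)| = 3, |S| = 1

Subset S = {W1}
Neighbors N(S) = {J1, J2, J4}

|N(S)| = 3, |S| = 1
Hall's condition: |N(S)| ≥ |S| is satisfied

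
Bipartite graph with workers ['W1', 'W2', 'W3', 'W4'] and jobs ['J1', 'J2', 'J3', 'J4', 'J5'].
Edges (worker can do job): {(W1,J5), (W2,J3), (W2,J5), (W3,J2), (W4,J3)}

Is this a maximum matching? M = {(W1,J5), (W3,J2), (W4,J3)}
Yes, size 3 is maximum

Proposed matching has size 3.
Maximum matching size for this graph: 3.

This is a maximum matching.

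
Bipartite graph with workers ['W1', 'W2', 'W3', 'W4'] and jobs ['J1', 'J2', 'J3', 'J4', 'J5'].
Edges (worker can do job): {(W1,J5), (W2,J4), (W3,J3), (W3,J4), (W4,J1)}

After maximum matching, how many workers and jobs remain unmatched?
Unmatched: 0 workers, 1 jobs

Maximum matching size: 4
Workers: 4 total, 4 matched, 0 unmatched
Jobs: 5 total, 4 matched, 1 unmatched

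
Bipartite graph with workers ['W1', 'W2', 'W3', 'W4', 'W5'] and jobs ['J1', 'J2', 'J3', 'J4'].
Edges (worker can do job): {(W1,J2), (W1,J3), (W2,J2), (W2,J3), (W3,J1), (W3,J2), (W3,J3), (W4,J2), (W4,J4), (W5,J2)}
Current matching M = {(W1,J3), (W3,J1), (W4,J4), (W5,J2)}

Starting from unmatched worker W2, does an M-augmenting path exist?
No augmenting path from W2

Alternating search from W2 reaches jobs: {J2, J3}.
Every reachable job is already matched in M, and following those matched edges back to workers exposes no further unvisited jobs.
No M-augmenting path from W2 exists.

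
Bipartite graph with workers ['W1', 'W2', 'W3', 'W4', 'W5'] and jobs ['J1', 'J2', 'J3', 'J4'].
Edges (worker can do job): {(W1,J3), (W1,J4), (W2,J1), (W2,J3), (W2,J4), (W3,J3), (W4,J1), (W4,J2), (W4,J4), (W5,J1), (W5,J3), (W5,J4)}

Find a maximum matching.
Matching: {(W2,J1), (W3,J3), (W4,J2), (W5,J4)}

Maximum matching (size 4):
  W2 → J1
  W3 → J3
  W4 → J2
  W5 → J4

Each worker is assigned to at most one job, and each job to at most one worker.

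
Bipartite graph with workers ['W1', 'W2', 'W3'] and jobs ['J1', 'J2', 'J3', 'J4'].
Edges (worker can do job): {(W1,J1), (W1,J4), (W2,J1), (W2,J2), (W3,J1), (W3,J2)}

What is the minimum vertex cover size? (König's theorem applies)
Minimum vertex cover size = 3

By König's theorem: in bipartite graphs,
min vertex cover = max matching = 3

Maximum matching has size 3, so minimum vertex cover also has size 3.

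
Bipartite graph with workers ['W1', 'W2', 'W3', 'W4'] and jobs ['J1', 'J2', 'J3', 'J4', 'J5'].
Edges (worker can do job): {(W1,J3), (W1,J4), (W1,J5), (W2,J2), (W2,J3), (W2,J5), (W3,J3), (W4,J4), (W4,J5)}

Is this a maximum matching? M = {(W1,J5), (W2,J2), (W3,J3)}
No, size 3 is not maximum

Proposed matching has size 3.
Maximum matching size for this graph: 4.

This is NOT maximum - can be improved to size 4.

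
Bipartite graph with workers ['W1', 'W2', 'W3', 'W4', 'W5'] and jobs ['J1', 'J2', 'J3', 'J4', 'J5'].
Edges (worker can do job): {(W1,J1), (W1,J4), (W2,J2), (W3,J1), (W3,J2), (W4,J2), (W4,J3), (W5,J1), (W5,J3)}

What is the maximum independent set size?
Maximum independent set = 6

By König's theorem:
- Min vertex cover = Max matching = 4
- Max independent set = Total vertices - Min vertex cover
- Max independent set = 10 - 4 = 6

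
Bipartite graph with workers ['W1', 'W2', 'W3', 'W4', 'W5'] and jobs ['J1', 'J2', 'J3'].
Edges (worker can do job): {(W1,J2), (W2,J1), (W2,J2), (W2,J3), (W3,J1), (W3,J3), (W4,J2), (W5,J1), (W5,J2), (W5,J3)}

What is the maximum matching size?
Maximum matching size = 3

Maximum matching: {(W2,J3), (W3,J1), (W5,J2)}
Size: 3

This assigns 3 workers to 3 distinct jobs.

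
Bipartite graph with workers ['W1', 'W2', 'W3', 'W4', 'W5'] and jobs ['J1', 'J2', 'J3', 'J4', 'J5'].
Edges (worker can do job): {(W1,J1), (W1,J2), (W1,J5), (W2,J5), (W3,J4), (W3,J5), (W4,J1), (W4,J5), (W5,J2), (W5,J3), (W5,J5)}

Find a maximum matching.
Matching: {(W1,J2), (W2,J5), (W3,J4), (W4,J1), (W5,J3)}

Maximum matching (size 5):
  W1 → J2
  W2 → J5
  W3 → J4
  W4 → J1
  W5 → J3

Each worker is assigned to at most one job, and each job to at most one worker.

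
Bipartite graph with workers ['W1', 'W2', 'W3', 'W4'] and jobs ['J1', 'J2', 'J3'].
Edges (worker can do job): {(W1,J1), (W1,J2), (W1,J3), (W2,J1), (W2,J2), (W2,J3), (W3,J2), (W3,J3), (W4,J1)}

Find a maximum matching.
Matching: {(W1,J2), (W3,J3), (W4,J1)}

Maximum matching (size 3):
  W1 → J2
  W3 → J3
  W4 → J1

Each worker is assigned to at most one job, and each job to at most one worker.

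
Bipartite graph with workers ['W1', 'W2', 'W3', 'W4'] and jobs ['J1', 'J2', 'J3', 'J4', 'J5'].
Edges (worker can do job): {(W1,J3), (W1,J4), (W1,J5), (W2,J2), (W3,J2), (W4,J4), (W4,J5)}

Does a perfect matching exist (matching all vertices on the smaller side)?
No, maximum matching has size 3 < 4

Maximum matching has size 3, need 4 for perfect matching.
Unmatched workers: ['W2']
Unmatched jobs: ['J1', 'J4']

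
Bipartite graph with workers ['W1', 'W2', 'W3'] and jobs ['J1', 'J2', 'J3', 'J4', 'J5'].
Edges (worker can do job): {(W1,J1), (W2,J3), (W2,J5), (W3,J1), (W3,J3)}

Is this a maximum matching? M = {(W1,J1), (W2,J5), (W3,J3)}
Yes, size 3 is maximum

Proposed matching has size 3.
Maximum matching size for this graph: 3.

This is a maximum matching.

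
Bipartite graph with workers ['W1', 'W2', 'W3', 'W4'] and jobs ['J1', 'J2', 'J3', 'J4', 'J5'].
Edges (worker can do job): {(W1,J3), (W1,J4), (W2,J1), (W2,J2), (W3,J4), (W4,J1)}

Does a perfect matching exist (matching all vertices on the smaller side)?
Yes, perfect matching exists (size 4)

Perfect matching: {(W1,J3), (W2,J2), (W3,J4), (W4,J1)}
All 4 vertices on the smaller side are matched.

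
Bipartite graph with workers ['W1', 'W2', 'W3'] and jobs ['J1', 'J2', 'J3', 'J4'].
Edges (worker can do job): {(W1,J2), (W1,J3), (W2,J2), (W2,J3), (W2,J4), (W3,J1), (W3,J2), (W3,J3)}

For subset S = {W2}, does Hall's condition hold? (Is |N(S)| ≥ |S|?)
Yes: |N(S)| = 3, |S| = 1

Subset S = {W2}
Neighbors N(S) = {J2, J3, J4}

|N(S)| = 3, |S| = 1
Hall's condition: |N(S)| ≥ |S| is satisfied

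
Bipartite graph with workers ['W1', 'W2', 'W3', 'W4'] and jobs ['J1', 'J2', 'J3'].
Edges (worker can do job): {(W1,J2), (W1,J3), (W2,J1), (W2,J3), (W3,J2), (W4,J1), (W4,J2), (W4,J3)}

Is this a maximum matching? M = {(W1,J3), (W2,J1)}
No, size 2 is not maximum

Proposed matching has size 2.
Maximum matching size for this graph: 3.

This is NOT maximum - can be improved to size 3.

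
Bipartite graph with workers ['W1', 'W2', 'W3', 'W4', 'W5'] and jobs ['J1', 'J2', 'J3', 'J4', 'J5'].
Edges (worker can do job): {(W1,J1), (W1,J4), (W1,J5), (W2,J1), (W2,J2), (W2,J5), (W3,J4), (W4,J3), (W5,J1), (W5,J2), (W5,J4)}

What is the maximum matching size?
Maximum matching size = 5

Maximum matching: {(W1,J1), (W2,J5), (W3,J4), (W4,J3), (W5,J2)}
Size: 5

This assigns 5 workers to 5 distinct jobs.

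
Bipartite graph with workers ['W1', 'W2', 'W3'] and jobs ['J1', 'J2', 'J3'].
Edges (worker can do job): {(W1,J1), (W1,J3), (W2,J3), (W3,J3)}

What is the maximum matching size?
Maximum matching size = 2

Maximum matching: {(W1,J1), (W3,J3)}
Size: 2

This assigns 2 workers to 2 distinct jobs.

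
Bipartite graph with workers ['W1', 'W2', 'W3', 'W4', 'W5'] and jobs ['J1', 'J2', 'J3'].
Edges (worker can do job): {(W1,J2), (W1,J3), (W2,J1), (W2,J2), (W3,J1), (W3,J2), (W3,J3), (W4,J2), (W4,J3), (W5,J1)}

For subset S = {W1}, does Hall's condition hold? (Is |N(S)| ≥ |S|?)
Yes: |N(S)| = 2, |S| = 1

Subset S = {W1}
Neighbors N(S) = {J2, J3}

|N(S)| = 2, |S| = 1
Hall's condition: |N(S)| ≥ |S| is satisfied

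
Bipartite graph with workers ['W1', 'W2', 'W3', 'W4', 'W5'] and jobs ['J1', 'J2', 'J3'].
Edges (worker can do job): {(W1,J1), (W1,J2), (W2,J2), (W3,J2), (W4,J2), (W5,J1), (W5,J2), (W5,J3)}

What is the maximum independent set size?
Maximum independent set = 5

By König's theorem:
- Min vertex cover = Max matching = 3
- Max independent set = Total vertices - Min vertex cover
- Max independent set = 8 - 3 = 5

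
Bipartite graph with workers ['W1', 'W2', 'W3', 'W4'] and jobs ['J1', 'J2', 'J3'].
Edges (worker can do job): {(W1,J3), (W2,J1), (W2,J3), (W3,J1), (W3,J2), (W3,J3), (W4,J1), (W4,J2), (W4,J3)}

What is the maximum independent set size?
Maximum independent set = 4

By König's theorem:
- Min vertex cover = Max matching = 3
- Max independent set = Total vertices - Min vertex cover
- Max independent set = 7 - 3 = 4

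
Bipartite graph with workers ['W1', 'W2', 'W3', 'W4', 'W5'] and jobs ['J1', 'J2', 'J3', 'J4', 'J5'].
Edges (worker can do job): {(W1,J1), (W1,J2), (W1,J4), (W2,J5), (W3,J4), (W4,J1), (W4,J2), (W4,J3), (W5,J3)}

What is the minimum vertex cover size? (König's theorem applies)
Minimum vertex cover size = 5

By König's theorem: in bipartite graphs,
min vertex cover = max matching = 5

Maximum matching has size 5, so minimum vertex cover also has size 5.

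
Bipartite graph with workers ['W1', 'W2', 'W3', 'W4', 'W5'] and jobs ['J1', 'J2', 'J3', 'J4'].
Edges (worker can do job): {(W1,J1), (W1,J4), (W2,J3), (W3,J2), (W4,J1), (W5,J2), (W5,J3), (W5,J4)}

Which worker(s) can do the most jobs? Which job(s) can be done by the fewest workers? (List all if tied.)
Most versatile: W5 (3 jobs); Least covered: J1, J2, J3, J4 (2 workers)

Worker degrees (jobs they can do): W1:2, W2:1, W3:1, W4:1, W5:3
Job degrees (workers who can do it): J1:2, J2:2, J3:2, J4:2

Maximum worker degree is 3, achieved by: W5
Minimum job degree is 2, achieved by: J1, J2, J3, J4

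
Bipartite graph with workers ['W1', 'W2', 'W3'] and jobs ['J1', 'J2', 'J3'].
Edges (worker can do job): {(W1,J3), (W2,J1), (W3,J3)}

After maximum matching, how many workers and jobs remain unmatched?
Unmatched: 1 workers, 1 jobs

Maximum matching size: 2
Workers: 3 total, 2 matched, 1 unmatched
Jobs: 3 total, 2 matched, 1 unmatched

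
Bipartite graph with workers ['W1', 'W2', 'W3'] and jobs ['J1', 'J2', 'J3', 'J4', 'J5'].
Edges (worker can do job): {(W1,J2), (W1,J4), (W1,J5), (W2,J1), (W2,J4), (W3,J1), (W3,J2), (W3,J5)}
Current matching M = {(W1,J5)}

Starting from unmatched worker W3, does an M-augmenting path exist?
Yes: W3 → J1

An M-augmenting path alternates non-matching / matching edges, starting and ending at unmatched vertices.
Path: W3 → J1
(J1 is unmatched in M, so the path is augmenting.)
Flipping edges along this path would increase |M| from 1 to 2.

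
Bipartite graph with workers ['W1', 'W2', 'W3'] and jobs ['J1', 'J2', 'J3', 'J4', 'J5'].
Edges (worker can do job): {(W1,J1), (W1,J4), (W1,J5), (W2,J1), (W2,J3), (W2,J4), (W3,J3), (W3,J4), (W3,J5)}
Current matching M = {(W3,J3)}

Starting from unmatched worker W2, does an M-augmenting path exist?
Yes: W2 → J1

An M-augmenting path alternates non-matching / matching edges, starting and ending at unmatched vertices.
Path: W2 → J1
(J1 is unmatched in M, so the path is augmenting.)
Flipping edges along this path would increase |M| from 1 to 2.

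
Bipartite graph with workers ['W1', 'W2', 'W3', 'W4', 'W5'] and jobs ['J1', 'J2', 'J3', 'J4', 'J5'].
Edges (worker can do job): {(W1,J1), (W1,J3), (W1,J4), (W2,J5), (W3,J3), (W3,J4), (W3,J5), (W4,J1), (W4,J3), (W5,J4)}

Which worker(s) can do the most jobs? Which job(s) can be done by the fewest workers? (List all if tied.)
Most versatile: W1, W3 (3 jobs); Least covered: J2 (0 workers)

Worker degrees (jobs they can do): W1:3, W2:1, W3:3, W4:2, W5:1
Job degrees (workers who can do it): J1:2, J2:0, J3:3, J4:3, J5:2

Maximum worker degree is 3, achieved by: W1, W3
Minimum job degree is 0, achieved by: J2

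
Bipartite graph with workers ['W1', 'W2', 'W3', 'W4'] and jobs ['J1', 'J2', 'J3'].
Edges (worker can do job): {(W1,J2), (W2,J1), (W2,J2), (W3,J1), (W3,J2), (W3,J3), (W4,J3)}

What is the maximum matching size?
Maximum matching size = 3

Maximum matching: {(W1,J2), (W3,J1), (W4,J3)}
Size: 3

This assigns 3 workers to 3 distinct jobs.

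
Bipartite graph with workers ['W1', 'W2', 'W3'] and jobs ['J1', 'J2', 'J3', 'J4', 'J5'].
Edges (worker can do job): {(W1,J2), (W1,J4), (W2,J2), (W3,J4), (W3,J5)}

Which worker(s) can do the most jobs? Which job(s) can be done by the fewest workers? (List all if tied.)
Most versatile: W1, W3 (2 jobs); Least covered: J1, J3 (0 workers)

Worker degrees (jobs they can do): W1:2, W2:1, W3:2
Job degrees (workers who can do it): J1:0, J2:2, J3:0, J4:2, J5:1

Maximum worker degree is 2, achieved by: W1, W3
Minimum job degree is 0, achieved by: J1, J3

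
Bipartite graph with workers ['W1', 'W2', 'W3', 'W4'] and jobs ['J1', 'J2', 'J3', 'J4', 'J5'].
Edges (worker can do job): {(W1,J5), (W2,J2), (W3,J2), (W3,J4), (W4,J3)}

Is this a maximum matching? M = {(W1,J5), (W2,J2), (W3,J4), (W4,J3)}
Yes, size 4 is maximum

Proposed matching has size 4.
Maximum matching size for this graph: 4.

This is a maximum matching.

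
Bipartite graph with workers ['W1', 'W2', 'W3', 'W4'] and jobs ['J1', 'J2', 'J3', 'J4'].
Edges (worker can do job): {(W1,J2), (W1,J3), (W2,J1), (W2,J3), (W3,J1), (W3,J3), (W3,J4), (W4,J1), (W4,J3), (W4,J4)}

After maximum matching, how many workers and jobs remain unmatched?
Unmatched: 0 workers, 0 jobs

Maximum matching size: 4
Workers: 4 total, 4 matched, 0 unmatched
Jobs: 4 total, 4 matched, 0 unmatched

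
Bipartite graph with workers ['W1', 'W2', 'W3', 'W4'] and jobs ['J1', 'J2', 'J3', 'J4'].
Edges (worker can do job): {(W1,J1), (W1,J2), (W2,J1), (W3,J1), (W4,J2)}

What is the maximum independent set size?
Maximum independent set = 6

By König's theorem:
- Min vertex cover = Max matching = 2
- Max independent set = Total vertices - Min vertex cover
- Max independent set = 8 - 2 = 6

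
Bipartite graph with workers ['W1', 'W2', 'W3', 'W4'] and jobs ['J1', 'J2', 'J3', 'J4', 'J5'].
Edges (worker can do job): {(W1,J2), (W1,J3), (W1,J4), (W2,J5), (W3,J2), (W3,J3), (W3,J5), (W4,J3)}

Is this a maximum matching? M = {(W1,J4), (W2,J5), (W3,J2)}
No, size 3 is not maximum

Proposed matching has size 3.
Maximum matching size for this graph: 4.

This is NOT maximum - can be improved to size 4.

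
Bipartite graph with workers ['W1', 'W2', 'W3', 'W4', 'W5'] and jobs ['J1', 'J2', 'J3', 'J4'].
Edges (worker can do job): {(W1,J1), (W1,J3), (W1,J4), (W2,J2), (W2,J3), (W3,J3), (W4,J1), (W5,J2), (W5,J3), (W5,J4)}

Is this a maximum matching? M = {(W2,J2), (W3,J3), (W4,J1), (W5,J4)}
Yes, size 4 is maximum

Proposed matching has size 4.
Maximum matching size for this graph: 4.

This is a maximum matching.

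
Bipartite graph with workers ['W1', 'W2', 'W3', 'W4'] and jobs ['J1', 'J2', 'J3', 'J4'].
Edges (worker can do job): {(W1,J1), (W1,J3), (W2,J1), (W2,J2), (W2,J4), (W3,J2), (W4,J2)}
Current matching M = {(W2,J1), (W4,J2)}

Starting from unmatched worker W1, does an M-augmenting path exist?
Yes: W1 → J3

An M-augmenting path alternates non-matching / matching edges, starting and ending at unmatched vertices.
Path: W1 → J3
(J3 is unmatched in M, so the path is augmenting.)
Flipping edges along this path would increase |M| from 2 to 3.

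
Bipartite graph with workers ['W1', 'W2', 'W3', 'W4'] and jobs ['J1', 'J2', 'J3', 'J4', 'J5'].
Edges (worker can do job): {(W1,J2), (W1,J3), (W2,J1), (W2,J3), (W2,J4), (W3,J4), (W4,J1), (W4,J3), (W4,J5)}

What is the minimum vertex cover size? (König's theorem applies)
Minimum vertex cover size = 4

By König's theorem: in bipartite graphs,
min vertex cover = max matching = 4

Maximum matching has size 4, so minimum vertex cover also has size 4.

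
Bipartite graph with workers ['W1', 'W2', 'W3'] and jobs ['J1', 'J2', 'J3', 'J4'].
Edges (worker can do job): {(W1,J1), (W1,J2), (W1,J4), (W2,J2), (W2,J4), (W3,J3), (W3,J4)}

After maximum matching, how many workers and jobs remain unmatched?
Unmatched: 0 workers, 1 jobs

Maximum matching size: 3
Workers: 3 total, 3 matched, 0 unmatched
Jobs: 4 total, 3 matched, 1 unmatched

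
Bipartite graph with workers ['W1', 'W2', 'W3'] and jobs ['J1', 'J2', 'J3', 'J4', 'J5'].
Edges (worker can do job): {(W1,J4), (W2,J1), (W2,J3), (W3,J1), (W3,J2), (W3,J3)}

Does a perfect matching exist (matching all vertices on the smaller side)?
Yes, perfect matching exists (size 3)

Perfect matching: {(W1,J4), (W2,J1), (W3,J3)}
All 3 vertices on the smaller side are matched.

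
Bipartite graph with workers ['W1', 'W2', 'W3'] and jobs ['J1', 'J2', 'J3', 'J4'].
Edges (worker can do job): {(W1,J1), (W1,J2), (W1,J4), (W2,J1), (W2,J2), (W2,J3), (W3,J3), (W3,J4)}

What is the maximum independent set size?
Maximum independent set = 4

By König's theorem:
- Min vertex cover = Max matching = 3
- Max independent set = Total vertices - Min vertex cover
- Max independent set = 7 - 3 = 4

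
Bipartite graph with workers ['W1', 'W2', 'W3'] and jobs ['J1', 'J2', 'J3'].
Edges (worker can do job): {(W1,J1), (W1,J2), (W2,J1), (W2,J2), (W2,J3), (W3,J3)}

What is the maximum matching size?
Maximum matching size = 3

Maximum matching: {(W1,J1), (W2,J2), (W3,J3)}
Size: 3

This assigns 3 workers to 3 distinct jobs.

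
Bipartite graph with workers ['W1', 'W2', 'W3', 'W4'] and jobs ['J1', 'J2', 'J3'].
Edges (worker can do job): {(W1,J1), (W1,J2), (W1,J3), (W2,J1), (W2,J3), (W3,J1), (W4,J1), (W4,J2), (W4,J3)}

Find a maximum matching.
Matching: {(W1,J3), (W3,J1), (W4,J2)}

Maximum matching (size 3):
  W1 → J3
  W3 → J1
  W4 → J2

Each worker is assigned to at most one job, and each job to at most one worker.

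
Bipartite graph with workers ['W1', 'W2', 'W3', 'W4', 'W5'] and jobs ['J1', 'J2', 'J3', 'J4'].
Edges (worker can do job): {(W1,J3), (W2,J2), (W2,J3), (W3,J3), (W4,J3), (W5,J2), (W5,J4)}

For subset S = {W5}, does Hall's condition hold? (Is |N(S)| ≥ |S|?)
Yes: |N(S)| = 2, |S| = 1

Subset S = {W5}
Neighbors N(S) = {J2, J4}

|N(S)| = 2, |S| = 1
Hall's condition: |N(S)| ≥ |S| is satisfied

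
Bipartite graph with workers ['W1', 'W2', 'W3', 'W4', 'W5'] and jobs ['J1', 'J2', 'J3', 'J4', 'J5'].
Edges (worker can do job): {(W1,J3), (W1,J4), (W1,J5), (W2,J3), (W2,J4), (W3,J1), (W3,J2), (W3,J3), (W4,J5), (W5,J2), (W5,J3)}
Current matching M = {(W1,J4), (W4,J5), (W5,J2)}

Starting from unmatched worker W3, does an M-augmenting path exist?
Yes: W3 → J3

An M-augmenting path alternates non-matching / matching edges, starting and ending at unmatched vertices.
Path: W3 → J3
(J3 is unmatched in M, so the path is augmenting.)
Flipping edges along this path would increase |M| from 3 to 4.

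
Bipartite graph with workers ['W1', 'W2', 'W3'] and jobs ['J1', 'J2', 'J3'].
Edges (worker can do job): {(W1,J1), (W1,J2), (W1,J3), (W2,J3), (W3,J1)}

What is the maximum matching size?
Maximum matching size = 3

Maximum matching: {(W1,J2), (W2,J3), (W3,J1)}
Size: 3

This assigns 3 workers to 3 distinct jobs.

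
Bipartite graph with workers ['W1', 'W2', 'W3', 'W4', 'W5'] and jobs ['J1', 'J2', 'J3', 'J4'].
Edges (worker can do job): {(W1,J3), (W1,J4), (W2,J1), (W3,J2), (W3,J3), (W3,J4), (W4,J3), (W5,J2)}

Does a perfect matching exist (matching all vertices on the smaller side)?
Yes, perfect matching exists (size 4)

Perfect matching: {(W2,J1), (W3,J4), (W4,J3), (W5,J2)}
All 4 vertices on the smaller side are matched.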